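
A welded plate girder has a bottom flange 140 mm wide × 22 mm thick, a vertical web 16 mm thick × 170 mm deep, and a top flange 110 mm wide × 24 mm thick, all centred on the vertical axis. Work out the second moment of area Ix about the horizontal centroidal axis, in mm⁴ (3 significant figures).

Ix ≈ 5.98 × 10⁷ mm⁴

Treat the section as a set of non-overlapping primitives; coordinates are from the bounding-box lower-left.
Bottom plate: 140 × 22, A = 3 080 mm², y = 11 mm, Ī = 124 227 mm⁴.
Web plate: 16 × 170, A = 2 720 mm², y = 107 mm, Ī = 6 550 667 mm⁴.
Top plate: 110 × 24, A = 2 640 mm², y = 204 mm, Ī = 126 720 mm⁴.
Centroid: ȳ = ΣA·y / ΣA = 102.31 mm.
Transfer each piece to the horizontal centroidal axis using Ī + A·d² with d = y − 102.31:
  bottom plate: d = -91.308 mm → contributes +25 802 683 mm⁴
  web plate: d = 4.6919 mm → contributes +6 610 546 mm⁴
  top plate: d = 101.69 mm → contributes +27 427 623 mm⁴
Total I = 59 840 852 mm⁴.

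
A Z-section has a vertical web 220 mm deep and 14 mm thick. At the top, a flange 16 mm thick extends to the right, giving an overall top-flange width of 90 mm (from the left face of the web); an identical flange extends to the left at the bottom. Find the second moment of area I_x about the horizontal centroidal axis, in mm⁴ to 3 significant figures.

I_x ≈ 3.78 × 10⁷ mm⁴

Split into non-overlapping primitives; take the origin at the lower-left of the bounding box.
Web: 14 × 220, A = 3 080 mm², y = 110 mm, Ī = 12 422 667 mm⁴.
Top flange (beyond web): 76 × 16, A = 1 216 mm², y = 212 mm, Ī = 25 941 mm⁴.
Bottom flange (beyond web): 76 × 16, A = 1 216 mm², y = 8 mm, Ī = 25 941 mm⁴.
Centroid: ȳ = ΣA·y / ΣA = 110 mm.
Transfer each piece to the horizontal centroidal axis using Ī + A·d² with d = y − 110:
  web: d = 0 mm → contributes +12 422 667 mm⁴
  top flange (beyond web): d = 102 mm → contributes +12 677 205 mm⁴
  bottom flange (beyond web): d = -102 mm → contributes +12 677 205 mm⁴
Total I = 37 777 077 mm⁴.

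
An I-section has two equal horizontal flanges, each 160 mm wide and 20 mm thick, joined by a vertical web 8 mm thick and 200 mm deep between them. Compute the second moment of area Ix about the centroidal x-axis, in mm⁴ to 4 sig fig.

Ix ≈ 8.299 × 10⁷ mm⁴

Break the section into simple shapes (no overlaps), measuring from the bottom-left corner of the bounding box.
Bottom flange: 160 × 20, A = 3 200 mm², y = 10 mm, Ī = 106 667 mm⁴.
Web: 8 × 200, A = 1 600 mm², y = 120 mm, Ī = 5 333 333 mm⁴.
Top flange: 160 × 20, A = 3 200 mm², y = 230 mm, Ī = 106 667 mm⁴.
By symmetry the centroid is at mid-height, ȳ = 120 mm.
Transfer each piece to the centroidal x-axis using Ī + A·d² with d = y − 120:
  bottom flange: d = -110 mm → contributes +38 826 667 mm⁴
  web: d = 0 mm → contributes +5 333 333 mm⁴
  top flange: d = 110 mm → contributes +38 826 667 mm⁴
Total I = 82 986 667 mm⁴.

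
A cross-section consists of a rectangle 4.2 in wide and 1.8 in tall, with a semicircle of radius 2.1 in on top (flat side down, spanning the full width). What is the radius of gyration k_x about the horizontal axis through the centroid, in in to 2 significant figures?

Split into non-overlapping primitives; take the origin at the lower-left of the bounding box.
Rectangular body: 4.2 × 1.8, A = 7.56 in², y = 0.9 in, Ī = 2.041 in⁴.
Semicircular cap: semicircle r = 2.1, A = 6.927 in², y = 2.691 in, Ī = 2.135 in⁴.
Centroid: ȳ = ΣA·y / ΣA = 1.757 in.
Transfer each piece to the horizontal axis through the centroid using Ī + A·d² with d = y − 1.757:
  rectangular body: d = -0.8565 in → contributes +7.587 in⁴
  semicircular cap: d = 0.9348 in → contributes +8.187 in⁴
Total I = 15.77 in⁴.
Radius of gyration: k = √(I/A) = √(15.77 / 14.49) = 1.043 in.

k_x ≈ 1.0 in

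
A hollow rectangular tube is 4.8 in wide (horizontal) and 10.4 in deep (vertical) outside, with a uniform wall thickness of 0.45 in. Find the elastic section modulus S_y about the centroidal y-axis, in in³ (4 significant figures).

Decompose the section into non-overlapping parts with the origin at the bottom-left of its bounding rectangle.
Outer rectangle: 4.8 × 10.4, A = 49.92 in², x = 2.4 in, Ī = 95.8464 in⁴.
Inner void (subtracted): 3.9 × 9.5, A = 37.05 in², x = 2.4 in, Ī = 46.9609 in⁴.
By symmetry the centroid is at mid-width, x̄ = 2.4 in.
All pieces are centred on the centroidal y-axis, so I = ΣĪ (holes subtracted) = 48.8855 in⁴.
Extreme fibre distance c = 2.4 in; S = I/c = 20.369 in³.

S_y ≈ 20.37 in³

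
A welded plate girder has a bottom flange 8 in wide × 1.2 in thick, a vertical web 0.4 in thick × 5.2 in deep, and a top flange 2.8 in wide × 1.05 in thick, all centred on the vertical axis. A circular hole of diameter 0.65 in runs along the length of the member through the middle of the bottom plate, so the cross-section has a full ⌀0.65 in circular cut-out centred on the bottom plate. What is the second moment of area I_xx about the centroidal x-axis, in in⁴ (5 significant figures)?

I_xx ≈ 100.39 in⁴

Decompose the section into non-overlapping parts with the origin at the bottom-left of its bounding rectangle.
Bottom plate: 8 × 1.2, A = 9.6 in², y = 0.6 in, Ī = 1.152 in⁴.
Web plate: 0.4 × 5.2, A = 2.08 in², y = 3.8 in, Ī = 4.686933 in⁴.
Top plate: 2.8 × 1.05, A = 2.94 in², y = 6.925 in, Ī = 0.2701125 in⁴.
Hole (subtracted): ⌀0.65, A = 0.3318307 in², y = 0.6 in, Ī = 0.008762405 in⁴.
Centroid: ȳ = ΣA·y / ΣA = 2.367301 in.
Transfer each piece to the centroidal x-axis using Ī + A·d² with d = y − 2.367301:
  bottom plate: d = -1.767301 in → contributes +31.1362 in⁴
  web plate: d = 1.432699 in → contributes +8.956395 in⁴
  top plate: d = 4.557699 in → contributes +61.34161 in⁴
  hole: d = -1.767301 in → contributes −1.045187 in⁴
Total I = 100.389 in⁴.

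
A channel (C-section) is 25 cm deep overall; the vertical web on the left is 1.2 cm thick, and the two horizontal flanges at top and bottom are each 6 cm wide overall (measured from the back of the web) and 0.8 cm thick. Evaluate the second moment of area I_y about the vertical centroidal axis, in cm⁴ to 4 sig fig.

I_y ≈ 73.38 cm⁴

Decompose the section into non-overlapping parts with the origin at the bottom-left of its bounding rectangle.
Web: 1.2 × 25, A = 30 cm², x = 0.6 cm, Ī = 3.6 cm⁴.
Top flange (beyond web): 4.8 × 0.8, A = 3.84 cm², x = 3.6 cm, Ī = 7.3728 cm⁴.
Bottom flange (beyond web): 4.8 × 0.8, A = 3.84 cm², x = 3.6 cm, Ī = 7.3728 cm⁴.
Centroid: x̄ = ΣA·x / ΣA = 1.21146 cm.
Transfer each piece to the vertical centroidal axis using Ī + A·d² with d = x − 1.21146:
  web: d = -0.611465 cm → contributes +14.8167 cm⁴
  top flange (beyond web): d = 2.38854 cm → contributes +29.2804 cm⁴
  bottom flange (beyond web): d = 2.38854 cm → contributes +29.2804 cm⁴
Total I = 73.3774 cm⁴.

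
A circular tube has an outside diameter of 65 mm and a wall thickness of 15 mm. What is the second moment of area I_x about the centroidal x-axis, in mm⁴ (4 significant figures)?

I_x ≈ 8.026 × 10⁵ mm⁴

Treat the section as a set of non-overlapping primitives; coordinates are from the bounding-box lower-left.
Outer circle: ⌀65, A = 3318.31 mm², y = 32.5 mm, Ī = 876 241 mm⁴.
Bore (subtracted): ⌀35, A = 962.113 mm², y = 32.5 mm, Ī = 73661.8 mm⁴.
By symmetry the centroid is at mid-height, ȳ = 32.5 mm.
All pieces are centred on the centroidal x-axis, so I = ΣĪ (holes subtracted) = 802 579 mm⁴.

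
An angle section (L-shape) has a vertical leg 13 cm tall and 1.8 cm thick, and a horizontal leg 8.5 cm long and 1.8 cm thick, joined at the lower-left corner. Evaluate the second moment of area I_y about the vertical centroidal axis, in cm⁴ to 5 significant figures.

Split into non-overlapping primitives; take the origin at the lower-left of the bounding box.
Vertical leg: 1.8 × 13, A = 23.4 cm², x = 0.9 cm, Ī = 6.318 cm⁴.
Horizontal leg (remainder): 6.7 × 1.8, A = 12.06 cm², x = 5.15 cm, Ī = 45.11445 cm⁴.
Centroid: x̄ = ΣA·x / ΣA = 2.345431 cm.
Transfer each piece to the vertical centroidal axis using Ī + A·d² with d = x − 2.345431:
  vertical leg: d = -1.445431 cm → contributes +55.20697 cm⁴
  horizontal leg (remainder): d = 2.804569 cm → contributes +139.9736 cm⁴
Total I = 195.1806 cm⁴.

I_y ≈ 195.18 cm⁴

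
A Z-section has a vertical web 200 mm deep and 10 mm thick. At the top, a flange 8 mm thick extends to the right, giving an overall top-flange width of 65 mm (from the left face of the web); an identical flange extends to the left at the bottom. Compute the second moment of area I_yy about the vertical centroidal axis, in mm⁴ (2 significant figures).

Decompose the section into non-overlapping parts with the origin at the bottom-left of its bounding rectangle.
Web: 10 × 200, A = 2 000 mm², x = 60 mm, Ī = 16 667 mm⁴.
Top flange (beyond web): 55 × 8, A = 440 mm², x = 92.5 mm, Ī = 110 917 mm⁴.
Bottom flange (beyond web): 55 × 8, A = 440 mm², x = 27.5 mm, Ī = 110 917 mm⁴.
Centroid: x̄ = ΣA·x / ΣA = 60 mm.
Transfer each piece to the vertical centroidal axis using Ī + A·d² with d = x − 60:
  web: d = 0 mm → contributes +16 667 mm⁴
  top flange (beyond web): d = 32.5 mm → contributes +575 667 mm⁴
  bottom flange (beyond web): d = -32.5 mm → contributes +575 667 mm⁴
Total I = 1 168 000 mm⁴.

I_yy ≈ 1.2 × 10⁶ mm⁴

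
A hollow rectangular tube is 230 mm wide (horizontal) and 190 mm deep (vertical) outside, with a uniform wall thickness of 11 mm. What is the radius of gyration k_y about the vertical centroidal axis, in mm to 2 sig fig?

Treat the section as a set of non-overlapping primitives; coordinates are from the bounding-box lower-left.
Outer rectangle: 230 × 190, A = 43 700 mm², x = 115 mm, Ī = 192 644 167 mm⁴.
Inner void (subtracted): 208 × 168, A = 34 944 mm², x = 115 mm, Ī = 125 984 768 mm⁴.
By symmetry the centroid is at mid-width, x̄ = 115 mm.
All pieces are centred on the vertical centroidal axis, so I = ΣĪ (holes subtracted) = 66 659 399 mm⁴.
Radius of gyration: k = √(I/A) = √(66 659 399 / 8 756) = 87.25 mm.

k_y ≈ 87 mm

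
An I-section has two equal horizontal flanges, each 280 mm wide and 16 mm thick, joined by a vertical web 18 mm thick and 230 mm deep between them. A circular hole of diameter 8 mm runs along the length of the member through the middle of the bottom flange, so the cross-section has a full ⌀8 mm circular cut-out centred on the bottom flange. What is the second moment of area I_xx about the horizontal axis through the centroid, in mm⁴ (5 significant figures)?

Break the section into simple shapes (no overlaps), measuring from the bottom-left corner of the bounding box.
Bottom flange: 280 × 16, A = 4 480 mm², y = 8 mm, Ī = 95573.33 mm⁴.
Web: 18 × 230, A = 4 140 mm², y = 131 mm, Ī = 18 250 500 mm⁴.
Top flange: 280 × 16, A = 4 480 mm², y = 254 mm, Ī = 95573.33 mm⁴.
Hole (subtracted): ⌀8, A = 50.26548 mm², y = 8 mm, Ī = 201.0619 mm⁴.
Centroid: ȳ = ΣA·y / ΣA = 131.4738 mm.
Transfer each piece to the horizontal axis through the centroid using Ī + A·d² with d = y − 131.4738:
  bottom flange: d = -123.4738 mm → contributes +68 396 638 mm⁴
  web: d = -0.4737763 mm → contributes +18 251 429 mm⁴
  top flange: d = 122.5262 mm → contributes +67 352 360 mm⁴
  hole: d = -123.4738 mm → contributes −766537.2 mm⁴
Total I = 153 233 890 mm⁴.

I_xx ≈ 1.5323 × 10⁸ mm⁴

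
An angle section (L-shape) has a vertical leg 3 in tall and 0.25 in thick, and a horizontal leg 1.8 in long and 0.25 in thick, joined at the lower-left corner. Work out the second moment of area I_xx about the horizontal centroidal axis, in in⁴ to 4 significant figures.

Split into non-overlapping primitives; take the origin at the lower-left of the bounding box.
Vertical leg: 0.25 × 3, A = 0.75 in², y = 1.5 in, Ī = 0.5625 in⁴.
Horizontal leg (remainder): 1.55 × 0.25, A = 0.3875 in², y = 0.125 in, Ī = 0.00201823 in⁴.
Centroid: ȳ = ΣA·y / ΣA = 1.03159 in.
Transfer each piece to the horizontal centroidal axis using Ī + A·d² with d = y − 1.03159:
  vertical leg: d = 0.468407 in → contributes +0.727054 in⁴
  horizontal leg (remainder): d = -0.906593 in → contributes +0.320509 in⁴
Total I = 1.04756 in⁴.

I_xx ≈ 1.048 in⁴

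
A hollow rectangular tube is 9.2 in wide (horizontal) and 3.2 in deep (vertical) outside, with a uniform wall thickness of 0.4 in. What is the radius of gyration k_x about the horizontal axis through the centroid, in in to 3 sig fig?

k_x ≈ 1.29 in

Split into non-overlapping primitives; take the origin at the lower-left of the bounding box.
Outer rectangle: 9.2 × 3.2, A = 29.44 in², y = 1.6 in, Ī = 25.122 in⁴.
Inner void (subtracted): 8.4 × 2.4, A = 20.16 in², y = 1.6 in, Ī = 9.6768 in⁴.
By symmetry the centroid is at mid-height, ȳ = 1.6 in.
All pieces are centred on the horizontal axis through the centroid, so I = ΣĪ (holes subtracted) = 15.445 in⁴.
Radius of gyration: k = √(I/A) = √(15.445 / 9.28) = 1.2901 in.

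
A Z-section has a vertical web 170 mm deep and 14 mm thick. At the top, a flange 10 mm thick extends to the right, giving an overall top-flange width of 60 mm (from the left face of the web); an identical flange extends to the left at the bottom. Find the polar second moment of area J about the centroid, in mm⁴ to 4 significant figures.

J ≈ 1.266 × 10⁷ mm⁴

Break the section into simple shapes (no overlaps), measuring from the bottom-left corner of the bounding box.
Web: 14 × 170, A = 2 380 mm², y = 85 mm, Ī = 5 731 833 mm⁴.
Top flange (beyond web): 46 × 10, A = 460 mm², y = 165 mm, Ī = 3833.33 mm⁴.
Bottom flange (beyond web): 46 × 10, A = 460 mm², y = 5 mm, Ī = 3833.33 mm⁴.
Centroid: ȳ = ΣA·y / ΣA = 85 mm.
Transfer each piece to the centroidal x-axis using Ī + A·d² with d = y − 85:
  web: d = 0 mm → contributes +5 731 833 mm⁴
  top flange (beyond web): d = 80 mm → contributes +2 947 833 mm⁴
  bottom flange (beyond web): d = -80 mm → contributes +2 947 833 mm⁴
Total I = 11 627 500 mm⁴.
For the y-axis: x̄ = 53 mm.
Repeating about the centroidal y-axis gives I_y = 1 029 100 mm⁴.
Polar second moment: J = I_x + I_y = 12 656 600 mm⁴.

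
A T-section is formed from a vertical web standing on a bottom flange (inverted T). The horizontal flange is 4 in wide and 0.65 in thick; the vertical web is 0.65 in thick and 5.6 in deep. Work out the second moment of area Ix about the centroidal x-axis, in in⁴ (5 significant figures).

Split into non-overlapping primitives; take the origin at the lower-left of the bounding box.
Flange: 4 × 0.65, A = 2.6 in², y = 0.325 in, Ī = 0.09154167 in⁴.
Web: 0.65 × 5.6, A = 3.64 in², y = 3.45 in, Ī = 9.512533 in⁴.
Centroid: ȳ = ΣA·y / ΣA = 2.147917 in.
Transfer each piece to the centroidal x-axis using Ī + A·d² with d = y − 2.147917:
  flange: d = -1.822917 in → contributes +8.731407 in⁴
  web: d = 1.302083 in → contributes +15.68387 in⁴
Total I = 24.41527 in⁴.

Ix ≈ 24.415 in⁴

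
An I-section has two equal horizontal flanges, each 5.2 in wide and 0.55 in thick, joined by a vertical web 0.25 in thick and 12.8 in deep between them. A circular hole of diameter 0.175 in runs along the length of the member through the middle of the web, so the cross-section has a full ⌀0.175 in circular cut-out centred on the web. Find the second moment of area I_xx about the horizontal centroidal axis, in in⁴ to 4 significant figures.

I_xx ≈ 298.7 in⁴

Break the section into simple shapes (no overlaps), measuring from the bottom-left corner of the bounding box.
Bottom flange: 5.2 × 0.55, A = 2.86 in², y = 0.275 in, Ī = 0.0720958 in⁴.
Web: 0.25 × 12.8, A = 3.2 in², y = 6.95 in, Ī = 43.6907 in⁴.
Top flange: 5.2 × 0.55, A = 2.86 in², y = 13.625 in, Ī = 0.0720958 in⁴.
Hole (subtracted): ⌀0.175, A = 0.0240528 in², y = 6.95 in, Ī = 0.0000460386 in⁴.
By symmetry the centroid is at mid-height, ȳ = 6.95 in.
Transfer each piece to the horizontal centroidal axis using Ī + A·d² with d = y − 6.95:
  bottom flange: d = -6.675 in → contributes +127.501 in⁴
  web: d = 0 in → contributes +43.6907 in⁴
  top flange: d = 6.675 in → contributes +127.501 in⁴
  hole: d = 0 in → contributes −0.0000460386 in⁴
Total I = 298.693 in⁴.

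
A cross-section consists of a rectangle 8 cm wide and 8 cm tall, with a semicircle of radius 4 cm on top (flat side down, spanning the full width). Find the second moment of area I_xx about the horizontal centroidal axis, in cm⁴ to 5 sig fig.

I_xx ≈ 955.27 cm⁴

Break the section into simple shapes (no overlaps), measuring from the bottom-left corner of the bounding box.
Rectangular body: 8 × 8, A = 64 cm², y = 4 cm, Ī = 341.3333 cm⁴.
Semicircular cap: semicircle r = 4, A = 25.13274 cm², y = 9.697653 cm, Ī = 28.09778 cm⁴.
Centroid: ȳ = ΣA·y / ΣA = 5.606566 cm.
Transfer each piece to the horizontal centroidal axis using Ī + A·d² with d = y − 5.606566:
  rectangular body: d = -1.606566 cm → contributes +506.5208 cm⁴
  semicircular cap: d = 4.091087 cm → contributes +448.7442 cm⁴
Total I = 955.265 cm⁴.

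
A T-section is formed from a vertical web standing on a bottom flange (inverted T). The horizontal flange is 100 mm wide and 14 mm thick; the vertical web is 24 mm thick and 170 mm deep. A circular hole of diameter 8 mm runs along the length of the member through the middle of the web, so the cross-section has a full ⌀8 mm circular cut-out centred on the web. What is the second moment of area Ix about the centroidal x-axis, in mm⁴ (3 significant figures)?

Ix ≈ 1.86 × 10⁷ mm⁴

Treat the section as a set of non-overlapping primitives; coordinates are from the bounding-box lower-left.
Flange: 100 × 14, A = 1 400 mm², y = 7 mm, Ī = 22 867 mm⁴.
Web: 24 × 170, A = 4 080 mm², y = 99 mm, Ī = 9 826 000 mm⁴.
Hole (subtracted): ⌀8, A = 50.265 mm², y = 99 mm, Ī = 201.06 mm⁴.
Centroid: ȳ = ΣA·y / ΣA = 75.279 mm.
Transfer each piece to the centroidal x-axis using Ī + A·d² with d = y − 75.279:
  flange: d = -68.279 mm → contributes +6 549 653 mm⁴
  web: d = 23.721 mm → contributes +12 121 803 mm⁴
  hole: d = 23.721 mm → contributes −28 485 mm⁴
Total I = 18 642 971 mm⁴.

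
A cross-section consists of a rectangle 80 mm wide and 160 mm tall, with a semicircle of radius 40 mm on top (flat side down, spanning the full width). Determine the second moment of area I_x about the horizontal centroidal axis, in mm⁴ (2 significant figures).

I_x ≈ 4.7 × 10⁷ mm⁴

Break the section into simple shapes (no overlaps), measuring from the bottom-left corner of the bounding box.
Rectangular body: 80 × 160, A = 12 800 mm², y = 80 mm, Ī = 27 306 667 mm⁴.
Semicircular cap: semicircle r = 40, A = 2 513 mm², y = 177 mm, Ī = 280 978 mm⁴.
Centroid: ȳ = ΣA·y / ΣA = 95.92 mm.
Transfer each piece to the horizontal centroidal axis using Ī + A·d² with d = y − 95.92:
  rectangular body: d = -15.92 mm → contributes +30 549 218 mm⁴
  semicircular cap: d = 81.06 mm → contributes +16 795 155 mm⁴
Total I = 47 344 373 mm⁴.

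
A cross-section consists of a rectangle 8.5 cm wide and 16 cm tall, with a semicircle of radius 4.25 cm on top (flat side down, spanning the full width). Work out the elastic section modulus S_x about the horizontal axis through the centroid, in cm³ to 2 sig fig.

S_x ≈ 490 cm³

Treat the section as a set of non-overlapping primitives; coordinates are from the bounding-box lower-left.
Rectangular body: 8.5 × 16, A = 136 cm², y = 8 cm, Ī = 2 901 cm⁴.
Semicircular cap: semicircle r = 4.25, A = 28.37 cm², y = 17.8 cm, Ī = 35.81 cm⁴.
Centroid: ȳ = ΣA·y / ΣA = 9.692 cm.
Transfer each piece to the horizontal axis through the centroid using Ī + A·d² with d = y − 9.692:
  rectangular body: d = -1.692 cm → contributes +3 291 cm⁴
  semicircular cap: d = 8.112 cm → contributes +1 903 cm⁴
Total I = 5 193 cm⁴.
Extreme fibre distance c = 10.56 cm; S = I/c = 491.9 cm³.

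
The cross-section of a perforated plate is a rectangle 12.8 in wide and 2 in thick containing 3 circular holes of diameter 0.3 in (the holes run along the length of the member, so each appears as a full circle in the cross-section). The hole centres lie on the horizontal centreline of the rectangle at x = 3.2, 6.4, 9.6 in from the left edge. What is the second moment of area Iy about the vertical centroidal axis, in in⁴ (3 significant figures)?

Treat the section as a set of non-overlapping primitives; coordinates are from the bounding-box lower-left.
Plate: 12.8 × 2, A = 25.6 in², x = 6.4 in, Ī = 349.53 in⁴.
Hole 1 (subtracted): ⌀0.3, A = 0.070686 in², x = 3.2 in, Ī = 0.00039761 in⁴.
Hole 2 (subtracted): ⌀0.3, A = 0.070686 in², x = 6.4 in, Ī = 0.00039761 in⁴.
Hole 3 (subtracted): ⌀0.3, A = 0.070686 in², x = 9.6 in, Ī = 0.00039761 in⁴.
By symmetry the centroid is at mid-width, x̄ = 6.4 in.
Transfer each piece to the vertical centroidal axis using Ī + A·d² with d = x − 6.4:
  plate: d = 0 in → contributes +349.53 in⁴
  hole 1: d = -3.2 in → contributes −0.72422 in⁴
  hole 2: d = 0 in → contributes −0.00039761 in⁴
  hole 3: d = 3.2 in → contributes −0.72422 in⁴
Total I = 348.08 in⁴.

Iy ≈ 348 in⁴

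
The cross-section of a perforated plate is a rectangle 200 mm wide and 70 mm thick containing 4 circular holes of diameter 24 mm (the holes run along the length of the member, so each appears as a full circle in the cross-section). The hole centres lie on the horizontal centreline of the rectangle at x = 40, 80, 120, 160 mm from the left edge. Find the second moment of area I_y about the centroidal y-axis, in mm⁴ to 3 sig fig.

I_y ≈ 4.30 × 10⁷ mm⁴

Decompose the section into non-overlapping parts with the origin at the bottom-left of its bounding rectangle.
Plate: 200 × 70, A = 14 000 mm², x = 100 mm, Ī = 46 666 667 mm⁴.
Hole 1 (subtracted): ⌀24, A = 452.39 mm², x = 40 mm, Ī = 16 286 mm⁴.
Hole 2 (subtracted): ⌀24, A = 452.39 mm², x = 80 mm, Ī = 16 286 mm⁴.
Hole 3 (subtracted): ⌀24, A = 452.39 mm², x = 120 mm, Ī = 16 286 mm⁴.
Hole 4 (subtracted): ⌀24, A = 452.39 mm², x = 160 mm, Ī = 16 286 mm⁴.
By symmetry the centroid is at mid-width, x̄ = 100 mm.
Transfer each piece to the centroidal y-axis using Ī + A·d² with d = x − 100:
  plate: d = 0 mm → contributes +46 666 667 mm⁴
  hole 1: d = -60 mm → contributes −1 644 888 mm⁴
  hole 2: d = -20 mm → contributes −197 242 mm⁴
  hole 3: d = 20 mm → contributes −197 242 mm⁴
  hole 4: d = 60 mm → contributes −1 644 888 mm⁴
Total I = 42 982 408 mm⁴.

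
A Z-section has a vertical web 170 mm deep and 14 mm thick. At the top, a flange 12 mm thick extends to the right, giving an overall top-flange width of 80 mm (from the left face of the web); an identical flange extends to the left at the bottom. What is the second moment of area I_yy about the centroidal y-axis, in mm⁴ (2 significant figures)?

I_yy ≈ 3.1 × 10⁶ mm⁴

Decompose the section into non-overlapping parts with the origin at the bottom-left of its bounding rectangle.
Web: 14 × 170, A = 2 380 mm², x = 73 mm, Ī = 38 873 mm⁴.
Top flange (beyond web): 66 × 12, A = 792 mm², x = 113 mm, Ī = 287 496 mm⁴.
Bottom flange (beyond web): 66 × 12, A = 792 mm², x = 33 mm, Ī = 287 496 mm⁴.
Centroid: x̄ = ΣA·x / ΣA = 73 mm.
Transfer each piece to the centroidal y-axis using Ī + A·d² with d = x − 73:
  web: d = 0 mm → contributes +38 873 mm⁴
  top flange (beyond web): d = 40 mm → contributes +1 554 696 mm⁴
  bottom flange (beyond web): d = -40 mm → contributes +1 554 696 mm⁴
Total I = 3 148 265 mm⁴.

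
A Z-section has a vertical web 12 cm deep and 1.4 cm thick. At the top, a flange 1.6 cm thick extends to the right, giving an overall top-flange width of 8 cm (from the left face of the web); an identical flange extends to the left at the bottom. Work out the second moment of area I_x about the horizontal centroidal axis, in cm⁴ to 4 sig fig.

Split into non-overlapping primitives; take the origin at the lower-left of the bounding box.
Web: 1.4 × 12, A = 16.8 cm², y = 6 cm, Ī = 201.6 cm⁴.
Top flange (beyond web): 6.6 × 1.6, A = 10.56 cm², y = 11.2 cm, Ī = 2.2528 cm⁴.
Bottom flange (beyond web): 6.6 × 1.6, A = 10.56 cm², y = 0.8 cm, Ī = 2.2528 cm⁴.
Centroid: ȳ = ΣA·y / ΣA = 6 cm.
Transfer each piece to the horizontal centroidal axis using Ī + A·d² with d = y − 6:
  web: d = 0 cm → contributes +201.6 cm⁴
  top flange (beyond web): d = 5.2 cm → contributes +287.795 cm⁴
  bottom flange (beyond web): d = -5.2 cm → contributes +287.795 cm⁴
Total I = 777.19 cm⁴.

I_x ≈ 777.2 cm⁴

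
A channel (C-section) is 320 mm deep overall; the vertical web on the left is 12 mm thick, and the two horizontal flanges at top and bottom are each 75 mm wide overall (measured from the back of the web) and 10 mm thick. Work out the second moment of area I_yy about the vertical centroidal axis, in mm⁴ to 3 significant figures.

I_yy ≈ 1.80 × 10⁶ mm⁴

Break the section into simple shapes (no overlaps), measuring from the bottom-left corner of the bounding box.
Web: 12 × 320, A = 3 840 mm², x = 6 mm, Ī = 46 080 mm⁴.
Top flange (beyond web): 63 × 10, A = 630 mm², x = 43.5 mm, Ī = 208 373 mm⁴.
Bottom flange (beyond web): 63 × 10, A = 630 mm², x = 43.5 mm, Ī = 208 373 mm⁴.
Centroid: x̄ = ΣA·x / ΣA = 15.265 mm.
Transfer each piece to the vertical centroidal axis using Ī + A·d² with d = x − 15.265:
  web: d = -9.2647 mm → contributes +375 686 mm⁴
  top flange (beyond web): d = 28.235 mm → contributes +710 629 mm⁴
  bottom flange (beyond web): d = 28.235 mm → contributes +710 629 mm⁴
Total I = 1 796 943 mm⁴.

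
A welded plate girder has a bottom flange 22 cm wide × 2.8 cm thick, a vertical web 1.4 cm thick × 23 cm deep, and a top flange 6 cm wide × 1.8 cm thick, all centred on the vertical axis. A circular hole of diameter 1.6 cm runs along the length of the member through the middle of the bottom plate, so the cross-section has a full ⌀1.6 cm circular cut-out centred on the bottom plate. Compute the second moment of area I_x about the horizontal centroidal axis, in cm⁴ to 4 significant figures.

I_x ≈ 9111 cm⁴

Treat the section as a set of non-overlapping primitives; coordinates are from the bounding-box lower-left.
Bottom plate: 22 × 2.8, A = 61.6 cm², y = 1.4 cm, Ī = 40.2453 cm⁴.
Web plate: 1.4 × 23, A = 32.2 cm², y = 14.3 cm, Ī = 1419.48 cm⁴.
Top plate: 6 × 1.8, A = 10.8 cm², y = 26.7 cm, Ī = 2.916 cm⁴.
Hole (subtracted): ⌀1.6, A = 2.01062 cm², y = 1.4 cm, Ī = 0.321699 cm⁴.
Centroid: ȳ = ΣA·y / ΣA = 8.11239 cm.
Transfer each piece to the horizontal centroidal axis using Ī + A·d² with d = y − 8.11239:
  bottom plate: d = -6.71239 cm → contributes +2815.71 cm⁴
  web plate: d = 6.18761 cm → contributes +2652.31 cm⁴
  top plate: d = 18.5876 cm → contributes +3734.31 cm⁴
  hole: d = -6.71239 cm → contributes −90.9125 cm⁴
Total I = 9111.41 cm⁴.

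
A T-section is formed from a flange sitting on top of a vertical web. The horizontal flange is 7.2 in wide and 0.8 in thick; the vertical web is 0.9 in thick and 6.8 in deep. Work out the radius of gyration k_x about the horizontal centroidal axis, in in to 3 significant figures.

k_x ≈ 2.37 in

Decompose the section into non-overlapping parts with the origin at the bottom-left of its bounding rectangle.
Flange: 7.2 × 0.8, A = 5.76 in², y = 7.2 in, Ī = 0.3072 in⁴.
Web: 0.9 × 6.8, A = 6.12 in², y = 3.4 in, Ī = 23.582 in⁴.
Centroid: ȳ = ΣA·y / ΣA = 5.2424 in.
Transfer each piece to the horizontal centroidal axis using Ī + A·d² with d = y − 5.2424:
  flange: d = 1.9576 in → contributes +22.38 in⁴
  web: d = -1.8424 in → contributes +44.357 in⁴
Total I = 66.737 in⁴.
Radius of gyration: k = √(I/A) = √(66.737 / 11.88) = 2.3701 in.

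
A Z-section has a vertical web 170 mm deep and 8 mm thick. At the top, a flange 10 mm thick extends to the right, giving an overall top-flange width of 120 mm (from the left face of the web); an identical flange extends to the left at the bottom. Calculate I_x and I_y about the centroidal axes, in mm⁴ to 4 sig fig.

I_x ≈ 1.763 × 10⁷ mm⁴, I_y ≈ 1.041 × 10⁷ mm⁴

Treat the section as a set of non-overlapping primitives; coordinates are from the bounding-box lower-left.
Web: 8 × 170, A = 1 360 mm², y = 85 mm, Ī = 3 275 333 mm⁴.
Top flange (beyond web): 112 × 10, A = 1 120 mm², y = 165 mm, Ī = 9333.33 mm⁴.
Bottom flange (beyond web): 112 × 10, A = 1 120 mm², y = 5 mm, Ī = 9333.33 mm⁴.
Centroid: ȳ = ΣA·y / ΣA = 85 mm.
Transfer each piece to the centroidal x-axis using Ī + A·d² with d = y − 85:
  web: d = 0 mm → contributes +3 275 333 mm⁴
  top flange (beyond web): d = 80 mm → contributes +7 177 333 mm⁴
  bottom flange (beyond web): d = -80 mm → contributes +7 177 333 mm⁴
Total I = 17 630 000 mm⁴.
For the y-axis: x̄ = 116 mm.
Repeating about the centroidal y-axis gives I_y = 10 412 800 mm⁴.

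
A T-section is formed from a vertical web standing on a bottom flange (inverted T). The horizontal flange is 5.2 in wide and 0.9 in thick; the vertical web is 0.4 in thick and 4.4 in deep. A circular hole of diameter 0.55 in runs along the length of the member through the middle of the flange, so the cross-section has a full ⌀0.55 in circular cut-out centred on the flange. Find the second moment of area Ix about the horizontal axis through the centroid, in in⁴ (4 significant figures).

Ix ≈ 12.00 in⁴

Break the section into simple shapes (no overlaps), measuring from the bottom-left corner of the bounding box.
Flange: 5.2 × 0.9, A = 4.68 in², y = 0.45 in, Ī = 0.3159 in⁴.
Web: 0.4 × 4.4, A = 1.76 in², y = 3.1 in, Ī = 2.83947 in⁴.
Hole (subtracted): ⌀0.55, A = 0.237583 in², y = 0.45 in, Ī = 0.0044918 in⁴.
Centroid: ȳ = ΣA·y / ΣA = 1.20196 in.
Transfer each piece to the horizontal axis through the centroid using Ī + A·d² with d = y − 1.20196:
  flange: d = -0.751965 in → contributes +2.96221 in⁴
  web: d = 1.89804 in → contributes +9.17993 in⁴
  hole: d = -0.751965 in → contributes −0.138833 in⁴
Total I = 12.0033 in⁴.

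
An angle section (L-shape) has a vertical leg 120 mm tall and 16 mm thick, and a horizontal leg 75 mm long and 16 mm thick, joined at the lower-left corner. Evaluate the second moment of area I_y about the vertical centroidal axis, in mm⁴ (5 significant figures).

I_y ≈ 1.2047 × 10⁶ mm⁴

Treat the section as a set of non-overlapping primitives; coordinates are from the bounding-box lower-left.
Vertical leg: 16 × 120, A = 1 920 mm², x = 8 mm, Ī = 40 960 mm⁴.
Horizontal leg (remainder): 59 × 16, A = 944 mm², x = 45.5 mm, Ī = 273838.7 mm⁴.
Centroid: x̄ = ΣA·x / ΣA = 20.36034 mm.
Transfer each piece to the vertical centroidal axis using Ī + A·d² with d = x − 20.36034:
  vertical leg: d = -12.36034 mm → contributes +334293.5 mm⁴
  horizontal leg (remainder): d = 25.13966 mm → contributes +870449.3 mm⁴
Total I = 1 204 743 mm⁴.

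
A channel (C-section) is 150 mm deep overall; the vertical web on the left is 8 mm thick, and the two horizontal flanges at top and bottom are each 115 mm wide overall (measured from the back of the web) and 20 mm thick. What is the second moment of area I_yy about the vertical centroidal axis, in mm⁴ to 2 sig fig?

I_yy ≈ 7.2 × 10⁶ mm⁴

Treat the section as a set of non-overlapping primitives; coordinates are from the bounding-box lower-left.
Web: 8 × 150, A = 1 200 mm², x = 4 mm, Ī = 6 400 mm⁴.
Top flange (beyond web): 107 × 20, A = 2 140 mm², x = 61.5 mm, Ī = 2 041 738 mm⁴.
Bottom flange (beyond web): 107 × 20, A = 2 140 mm², x = 61.5 mm, Ī = 2 041 738 mm⁴.
Centroid: x̄ = ΣA·x / ΣA = 48.91 mm.
Transfer each piece to the vertical centroidal axis using Ī + A·d² with d = x − 48.91:
  web: d = -44.91 mm → contributes +2 426 556 mm⁴
  top flange (beyond web): d = 12.59 mm → contributes +2 381 013 mm⁴
  bottom flange (beyond web): d = 12.59 mm → contributes +2 381 013 mm⁴
Total I = 7 188 581 mm⁴.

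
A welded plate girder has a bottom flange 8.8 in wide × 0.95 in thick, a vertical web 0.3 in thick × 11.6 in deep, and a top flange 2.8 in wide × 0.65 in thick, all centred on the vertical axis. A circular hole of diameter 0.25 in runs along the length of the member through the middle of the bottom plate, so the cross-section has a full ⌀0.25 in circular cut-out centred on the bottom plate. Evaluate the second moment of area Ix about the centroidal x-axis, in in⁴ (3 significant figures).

Ix ≈ 312 in⁴

Decompose the section into non-overlapping parts with the origin at the bottom-left of its bounding rectangle.
Bottom plate: 8.8 × 0.95, A = 8.36 in², y = 0.475 in, Ī = 0.62874 in⁴.
Web plate: 0.3 × 11.6, A = 3.48 in², y = 6.75 in, Ī = 39.022 in⁴.
Top plate: 2.8 × 0.65, A = 1.82 in², y = 12.875 in, Ī = 0.064079 in⁴.
Hole (subtracted): ⌀0.25, A = 0.049087 in², y = 0.475 in, Ī = 0.00019175 in⁴.
Centroid: ȳ = ΣA·y / ΣA = 3.7375 in.
Transfer each piece to the centroidal x-axis using Ī + A·d² with d = y − 3.7375:
  bottom plate: d = -3.2625 in → contributes +89.609 in⁴
  web plate: d = 3.0125 in → contributes +70.605 in⁴
  top plate: d = 9.1375 in → contributes +152.02 in⁴
  hole: d = -3.2625 in → contributes −0.52266 in⁴
Total I = 311.72 in⁴.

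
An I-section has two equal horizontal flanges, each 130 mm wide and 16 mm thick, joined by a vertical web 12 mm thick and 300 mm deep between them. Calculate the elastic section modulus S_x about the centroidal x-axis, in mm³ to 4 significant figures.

S_x ≈ 7.888 × 10⁵ mm³

Split into non-overlapping primitives; take the origin at the lower-left of the bounding box.
Bottom flange: 130 × 16, A = 2 080 mm², y = 8 mm, Ī = 44373.3 mm⁴.
Web: 12 × 300, A = 3 600 mm², y = 166 mm, Ī = 27 000 000 mm⁴.
Top flange: 130 × 16, A = 2 080 mm², y = 324 mm, Ī = 44373.3 mm⁴.
By symmetry the centroid is at mid-height, ȳ = 166 mm.
Transfer each piece to the centroidal x-axis using Ī + A·d² with d = y − 166:
  bottom flange: d = -158 mm → contributes +51 969 493 mm⁴
  web: d = 0 mm → contributes +27 000 000 mm⁴
  top flange: d = 158 mm → contributes +51 969 493 mm⁴
Total I = 130 938 987 mm⁴.
Extreme fibre distance c = 166 mm; S = I/c = 788 789 mm³.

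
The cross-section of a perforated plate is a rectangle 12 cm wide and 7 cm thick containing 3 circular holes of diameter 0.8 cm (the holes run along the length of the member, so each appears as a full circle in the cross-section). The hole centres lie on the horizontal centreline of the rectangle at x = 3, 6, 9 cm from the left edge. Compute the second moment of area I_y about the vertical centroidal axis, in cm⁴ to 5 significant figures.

I_y ≈ 998.89 cm⁴

Break the section into simple shapes (no overlaps), measuring from the bottom-left corner of the bounding box.
Plate: 12 × 7, A = 84 cm², x = 6 cm, Ī = 1 008 cm⁴.
Hole 1 (subtracted): ⌀0.8, A = 0.5026548 cm², x = 3 cm, Ī = 0.02010619 cm⁴.
Hole 2 (subtracted): ⌀0.8, A = 0.5026548 cm², x = 6 cm, Ī = 0.02010619 cm⁴.
Hole 3 (subtracted): ⌀0.8, A = 0.5026548 cm², x = 9 cm, Ī = 0.02010619 cm⁴.
By symmetry the centroid is at mid-width, x̄ = 6 cm.
Transfer each piece to the vertical centroidal axis using Ī + A·d² with d = x − 6:
  plate: d = 0 cm → contributes +1 008 cm⁴
  hole 1: d = -3 cm → contributes −4.544 cm⁴
  hole 2: d = 0 cm → contributes −0.02010619 cm⁴
  hole 3: d = 3 cm → contributes −4.544 cm⁴
Total I = 998.8919 cm⁴.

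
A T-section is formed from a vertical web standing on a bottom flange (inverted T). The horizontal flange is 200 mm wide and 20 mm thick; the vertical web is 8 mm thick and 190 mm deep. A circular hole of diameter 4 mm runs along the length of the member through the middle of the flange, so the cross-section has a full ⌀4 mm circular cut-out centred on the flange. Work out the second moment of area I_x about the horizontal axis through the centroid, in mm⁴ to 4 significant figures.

Split into non-overlapping primitives; take the origin at the lower-left of the bounding box.
Flange: 200 × 20, A = 4 000 mm², y = 10 mm, Ī = 133 333 mm⁴.
Web: 8 × 190, A = 1 520 mm², y = 115 mm, Ī = 4 572 667 mm⁴.
Hole (subtracted): ⌀4, A = 12.5664 mm², y = 10 mm, Ī = 12.5664 mm⁴.
Centroid: ȳ = ΣA·y / ΣA = 38.979 mm.
Transfer each piece to the horizontal axis through the centroid using Ī + A·d² with d = y − 38.979:
  flange: d = -28.979 mm → contributes +3 492 467 mm⁴
  web: d = 76.021 mm → contributes +13 357 036 mm⁴
  hole: d = -28.979 mm → contributes −10565.6 mm⁴
Total I = 16 838 937 mm⁴.

I_x ≈ 1.684 × 10⁷ mm⁴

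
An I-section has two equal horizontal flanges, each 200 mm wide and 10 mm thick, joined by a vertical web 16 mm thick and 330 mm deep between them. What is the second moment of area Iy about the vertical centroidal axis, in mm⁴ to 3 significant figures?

Iy ≈ 1.34 × 10⁷ mm⁴

Treat the section as a set of non-overlapping primitives; coordinates are from the bounding-box lower-left.
Bottom flange: 200 × 10, A = 2 000 mm², x = 100 mm, Ī = 6 666 667 mm⁴.
Web: 16 × 330, A = 5 280 mm², x = 100 mm, Ī = 112 640 mm⁴.
Top flange: 200 × 10, A = 2 000 mm², x = 100 mm, Ī = 6 666 667 mm⁴.
By symmetry the centroid is at mid-width, x̄ = 100 mm.
All pieces are centred on the vertical centroidal axis, so I = ΣĪ = 13 445 973 mm⁴.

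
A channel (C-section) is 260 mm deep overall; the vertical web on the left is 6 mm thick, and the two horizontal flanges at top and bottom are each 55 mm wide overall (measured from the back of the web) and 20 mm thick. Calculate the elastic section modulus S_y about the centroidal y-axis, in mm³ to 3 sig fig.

Decompose the section into non-overlapping parts with the origin at the bottom-left of its bounding rectangle.
Web: 6 × 260, A = 1 560 mm², x = 3 mm, Ī = 4 680 mm⁴.
Top flange (beyond web): 49 × 20, A = 980 mm², x = 30.5 mm, Ī = 196 082 mm⁴.
Bottom flange (beyond web): 49 × 20, A = 980 mm², x = 30.5 mm, Ī = 196 082 mm⁴.
Centroid: x̄ = ΣA·x / ΣA = 18.313 mm.
Transfer each piece to the centroidal y-axis using Ī + A·d² with d = x − 18.313:
  web: d = -15.313 mm → contributes +370 457 mm⁴
  top flange (beyond web): d = 12.188 mm → contributes +341 646 mm⁴
  bottom flange (beyond web): d = 12.188 mm → contributes +341 646 mm⁴
Total I = 1 053 750 mm⁴.
Extreme fibre distance c = 36.688 mm; S = I/c = 28 722 mm³.

S_y ≈ 2.87 × 10⁴ mm³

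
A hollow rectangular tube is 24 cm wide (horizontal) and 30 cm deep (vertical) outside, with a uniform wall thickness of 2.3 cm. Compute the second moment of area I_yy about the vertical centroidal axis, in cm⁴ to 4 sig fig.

Decompose the section into non-overlapping parts with the origin at the bottom-left of its bounding rectangle.
Outer rectangle: 24 × 30, A = 720 cm², x = 12 cm, Ī = 34 560 cm⁴.
Inner void (subtracted): 19.4 × 25.4, A = 492.76 cm², x = 12 cm, Ī = 15454.6 cm⁴.
By symmetry the centroid is at mid-width, x̄ = 12 cm.
All pieces are centred on the vertical centroidal axis, so I = ΣĪ (holes subtracted) = 19105.4 cm⁴.

I_yy ≈ 1.911 × 10⁴ cm⁴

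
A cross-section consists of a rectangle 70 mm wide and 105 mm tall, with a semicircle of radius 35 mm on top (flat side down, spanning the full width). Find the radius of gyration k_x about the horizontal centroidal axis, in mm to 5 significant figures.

k_x ≈ 38.625 mm

Split into non-overlapping primitives; take the origin at the lower-left of the bounding box.
Rectangular body: 70 × 105, A = 7 350 mm², y = 52.5 mm, Ī = 6 752 813 mm⁴.
Semicircular cap: semicircle r = 35, A = 1924.226 mm², y = 119.8545 mm, Ī = 164 704 mm⁴.
Centroid: ȳ = ΣA·y / ΣA = 66.47477 mm.
Transfer each piece to the horizontal centroidal axis using Ī + A·d² with d = y − 66.47477:
  rectangular body: d = -13.97477 mm → contributes +8 188 225 mm⁴
  semicircular cap: d = 53.37969 mm → contributes +5 647 576 mm⁴
Total I = 13 835 801 mm⁴.
Radius of gyration: k = √(I/A) = √(13 835 801 / 9274.226) = 38.62454 mm.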